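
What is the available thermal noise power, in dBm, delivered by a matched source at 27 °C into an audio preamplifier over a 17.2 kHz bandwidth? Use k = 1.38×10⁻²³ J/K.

T = 27 °C + 273.15 = 300.15 K
P_n = kTB = 1.38×10⁻²³ × 300.15 × 1.72×10⁴ = 7.12×10⁻¹⁷ W
In dBm: 10 log₁₀(7.12×10⁻¹⁷ / 10⁻³) = −131.5 dBm

−131.5 dBm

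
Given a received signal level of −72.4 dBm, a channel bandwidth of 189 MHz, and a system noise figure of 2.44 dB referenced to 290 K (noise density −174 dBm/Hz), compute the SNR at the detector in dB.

16.4 dB

Noise floor: N = −174 + 10 log₁₀(B) + NF
10 log₁₀(1.89×10⁸) = 82.76 dB
N = −174 + 82.76 + 2.44 = −88.80 dBm
SNR = P_sig − N = −72.4 − (−88.80) = 16.40 dB → 16.4 dB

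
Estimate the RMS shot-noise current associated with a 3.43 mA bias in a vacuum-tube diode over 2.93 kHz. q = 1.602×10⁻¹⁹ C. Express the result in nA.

I_n = √(2qI·B)
2qI·B = 2 × 1.602×10⁻¹⁹ × 3.43×10⁻³ × 2.93×10³ = 3.22×10⁻¹⁸ A²
I_n = √(3.22×10⁻¹⁸) = 1.79×10⁻⁹ A = 1.79 nA

1.79 nA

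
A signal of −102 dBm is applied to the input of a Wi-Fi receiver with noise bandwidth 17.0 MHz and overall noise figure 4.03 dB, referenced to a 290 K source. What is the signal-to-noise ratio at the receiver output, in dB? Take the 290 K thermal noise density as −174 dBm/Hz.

−4.3 dB

Noise floor: N = −174 + 10 log₁₀(B) + NF
10 log₁₀(1.70×10⁷) = 72.3 dB
N = −174 + 72.3 + 4.03 = −97.67 dBm
SNR = P_sig − N = −102 − (−97.67) = −4.33 dB → −4.3 dB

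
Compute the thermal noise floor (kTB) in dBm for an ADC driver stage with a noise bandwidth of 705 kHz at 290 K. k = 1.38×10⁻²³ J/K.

P_n = kTB = 1.38×10⁻²³ × 290 × 7.05×10⁵ = 2.82×10⁻¹⁵ W
In dBm: 10 log₁₀(2.82×10⁻¹⁵ / 10⁻³) = −115.5 dBm

−115.5 dBm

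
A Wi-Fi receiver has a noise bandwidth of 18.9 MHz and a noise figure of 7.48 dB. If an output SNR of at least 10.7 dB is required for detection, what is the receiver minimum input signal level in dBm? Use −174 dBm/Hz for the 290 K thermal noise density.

−83.1 dBm

Sensitivity = −174 + 10 log₁₀(B) + NF + SNR_min
= −174 + 72.76 + 7.48 + 10.7
= −83.06 dBm → −83.1 dBm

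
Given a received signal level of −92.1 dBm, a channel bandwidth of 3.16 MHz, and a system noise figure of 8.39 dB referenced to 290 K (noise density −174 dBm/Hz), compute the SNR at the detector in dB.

Noise floor: N = −174 + 10 log₁₀(B) + NF
10 log₁₀(3.16×10⁶) = 65 dB
N = −174 + 65 + 8.39 = −100.61 dBm
SNR = P_sig − N = −92.1 − (−100.61) = 8.51 dB → 8.5 dB

8.5 dB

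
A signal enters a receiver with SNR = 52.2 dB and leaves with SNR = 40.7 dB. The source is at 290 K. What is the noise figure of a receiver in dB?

11.5 dB

NF (dB) = SNR_in(dB) − SNR_out(dB) when the source is at T₀
NF = 52.2 − 40.7 = 11.5 dB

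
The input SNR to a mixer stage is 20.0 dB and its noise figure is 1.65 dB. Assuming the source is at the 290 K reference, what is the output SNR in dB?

By definition F = SNR_in/SNR_out, so in dB: SNR_out = SNR_in − NF
SNR_out = 20.0 − 1.65 = 18.35 dB

18.35 dB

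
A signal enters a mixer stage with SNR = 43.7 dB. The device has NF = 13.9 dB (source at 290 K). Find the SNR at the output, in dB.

By definition F = SNR_in/SNR_out, so in dB: SNR_out = SNR_in − NF
SNR_out = 43.7 − 13.9 = 29.8 dB

29.8 dB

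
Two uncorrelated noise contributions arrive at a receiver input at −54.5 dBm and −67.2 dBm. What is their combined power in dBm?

−54.3 dBm

Convert to linear, add, convert back:
P₁ = 3.55×10⁻⁹ W, P₂ = 1.91×10⁻¹⁰ W
P_tot = 3.74×10⁻⁹ W → 10 log₁₀(P_tot / 10⁻³) = −54.3 dBm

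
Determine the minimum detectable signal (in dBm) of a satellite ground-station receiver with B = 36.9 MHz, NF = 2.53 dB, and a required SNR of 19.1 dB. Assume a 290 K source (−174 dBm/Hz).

−76.7 dBm

Sensitivity = −174 + 10 log₁₀(B) + NF + SNR_min
= −174 + 75.67 + 2.53 + 19.1
= −76.70 dBm → −76.7 dBm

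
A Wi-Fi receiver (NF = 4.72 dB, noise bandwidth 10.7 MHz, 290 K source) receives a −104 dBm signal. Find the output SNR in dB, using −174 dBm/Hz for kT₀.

−5.0 dB

Noise floor: N = −174 + 10 log₁₀(B) + NF
10 log₁₀(1.07×10⁷) = 70.29 dB
N = −174 + 70.29 + 4.72 = −98.99 dBm
SNR = P_sig − N = −104 − (−98.99) = −5.01 dB → −5.0 dB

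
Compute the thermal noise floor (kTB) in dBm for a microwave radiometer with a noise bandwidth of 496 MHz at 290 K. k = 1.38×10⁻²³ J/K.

P_n = kTB = 1.38×10⁻²³ × 290 × 4.96×10⁸ = 1.98×10⁻¹² W
In dBm: 10 log₁₀(1.98×10⁻¹² / 10⁻³) = −87.0 dBm

−87.0 dBm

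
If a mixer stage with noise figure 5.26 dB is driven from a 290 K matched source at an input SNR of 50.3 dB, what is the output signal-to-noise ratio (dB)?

45.04 dB

By definition F = SNR_in/SNR_out, so in dB: SNR_out = SNR_in − NF
SNR_out = 50.3 − 5.26 = 45.04 dB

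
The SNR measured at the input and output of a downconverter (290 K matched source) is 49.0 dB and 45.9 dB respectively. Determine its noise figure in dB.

3.1 dB

NF (dB) = SNR_in(dB) − SNR_out(dB) when the source is at T₀
NF = 49.0 − 45.9 = 3.1 dB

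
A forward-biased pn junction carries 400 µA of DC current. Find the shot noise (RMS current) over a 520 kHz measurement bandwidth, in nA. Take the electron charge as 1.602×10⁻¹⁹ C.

I_n = √(2qI·B)
2qI·B = 2 × 1.602×10⁻¹⁹ × 4.00×10⁻⁴ × 5.20×10⁵ = 6.66×10⁻¹⁷ A²
I_n = √(6.66×10⁻¹⁷) = 8.16×10⁻⁹ A = 8.16 nA

8.16 nA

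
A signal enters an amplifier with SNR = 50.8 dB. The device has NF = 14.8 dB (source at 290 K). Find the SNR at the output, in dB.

36.0 dB

By definition F = SNR_in/SNR_out, so in dB: SNR_out = SNR_in − NF
SNR_out = 50.8 − 14.8 = 36.0 dB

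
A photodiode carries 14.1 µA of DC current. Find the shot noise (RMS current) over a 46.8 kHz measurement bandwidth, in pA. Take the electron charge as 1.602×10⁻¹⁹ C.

460 pA

I_n = √(2qI·B)
2qI·B = 2 × 1.602×10⁻¹⁹ × 1.41×10⁻⁵ × 4.68×10⁴ = 2.11×10⁻¹⁹ A²
I_n = √(2.11×10⁻¹⁹) = 4.60×10⁻¹⁰ A = 460 pA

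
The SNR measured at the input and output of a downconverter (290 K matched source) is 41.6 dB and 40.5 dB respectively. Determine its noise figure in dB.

1.1 dB

NF (dB) = SNR_in(dB) − SNR_out(dB) when the source is at T₀
NF = 41.6 − 40.5 = 1.1 dB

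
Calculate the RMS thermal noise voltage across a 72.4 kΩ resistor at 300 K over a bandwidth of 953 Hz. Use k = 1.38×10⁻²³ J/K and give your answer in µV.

V_n = √(4kTRB)
4kTRB = 4 × 1.38×10⁻²³ × 300 × 7.24×10⁴ × 9.53×10² = 1.14×10⁻¹² V²
V_n = √(1.14×10⁻¹²) = 1.07×10⁻⁶ V = 1.07 µV

1.07 µV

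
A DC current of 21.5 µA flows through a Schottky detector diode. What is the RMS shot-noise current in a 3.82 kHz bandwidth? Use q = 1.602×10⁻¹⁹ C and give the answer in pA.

I_n = √(2qI·B)
2qI·B = 2 × 1.602×10⁻¹⁹ × 2.15×10⁻⁵ × 3.82×10³ = 2.63×10⁻²⁰ A²
I_n = √(2.63×10⁻²⁰) = 1.62×10⁻¹⁰ A = 162 pA

162 pA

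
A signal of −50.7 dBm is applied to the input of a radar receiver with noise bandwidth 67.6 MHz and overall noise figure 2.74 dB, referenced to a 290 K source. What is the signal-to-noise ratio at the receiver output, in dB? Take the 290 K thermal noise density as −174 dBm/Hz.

42.3 dB

Noise floor: N = −174 + 10 log₁₀(B) + NF
10 log₁₀(6.76×10⁷) = 78.3 dB
N = −174 + 78.3 + 2.74 = −92.96 dBm
SNR = P_sig − N = −50.7 − (−92.96) = 42.26 dB → 42.3 dB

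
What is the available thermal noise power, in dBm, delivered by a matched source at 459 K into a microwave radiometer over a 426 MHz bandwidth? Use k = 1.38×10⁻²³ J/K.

−85.7 dBm

P_n = kTB = 1.38×10⁻²³ × 459 × 4.26×10⁸ = 2.70×10⁻¹² W
In dBm: 10 log₁₀(2.70×10⁻¹² / 10⁻³) = −85.7 dBm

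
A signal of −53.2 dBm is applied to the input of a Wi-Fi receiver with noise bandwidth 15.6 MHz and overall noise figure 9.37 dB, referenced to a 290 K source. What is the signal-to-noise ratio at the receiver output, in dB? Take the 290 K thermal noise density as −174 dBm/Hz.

Noise floor: N = −174 + 10 log₁₀(B) + NF
10 log₁₀(1.56×10⁷) = 71.93 dB
N = −174 + 71.93 + 9.37 = −92.70 dBm
SNR = P_sig − N = −53.2 − (−92.70) = 39.50 dB → 39.5 dB

39.5 dB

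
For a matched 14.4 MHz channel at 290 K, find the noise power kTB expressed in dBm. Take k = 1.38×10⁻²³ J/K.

P_n = kTB = 1.38×10⁻²³ × 290 × 1.44×10⁷ = 5.76×10⁻¹⁴ W
In dBm: 10 log₁₀(5.76×10⁻¹⁴ / 10⁻³) = −102.4 dBm

−102.4 dBm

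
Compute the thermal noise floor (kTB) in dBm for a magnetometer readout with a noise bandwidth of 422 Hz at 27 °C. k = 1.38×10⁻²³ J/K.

−147.6 dBm

T = 27 °C + 273.15 = 300.15 K
P_n = kTB = 1.38×10⁻²³ × 300.15 × 4.22×10² = 1.75×10⁻¹⁸ W
In dBm: 10 log₁₀(1.75×10⁻¹⁸ / 10⁻³) = −147.6 dBm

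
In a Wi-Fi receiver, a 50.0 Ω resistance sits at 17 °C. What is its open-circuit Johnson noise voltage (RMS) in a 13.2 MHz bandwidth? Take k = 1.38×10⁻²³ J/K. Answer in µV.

T = 17 °C + 273.15 = 290.15 K
V_n = √(4kTRB)
4kTRB = 4 × 1.38×10⁻²³ × 290.15 × 5.00×10¹ × 1.32×10⁷ = 1.06×10⁻¹¹ V²
V_n = √(1.06×10⁻¹¹) = 3.25×10⁻⁶ V = 3.25 µV

3.25 µV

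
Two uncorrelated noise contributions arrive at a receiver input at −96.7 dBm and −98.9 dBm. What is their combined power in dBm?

Convert to linear, add, convert back:
P₁ = 2.14×10⁻¹³ W, P₂ = 1.29×10⁻¹³ W
P_tot = 3.43×10⁻¹³ W → 10 log₁₀(P_tot / 10⁻³) = −94.7 dBm

−94.7 dBm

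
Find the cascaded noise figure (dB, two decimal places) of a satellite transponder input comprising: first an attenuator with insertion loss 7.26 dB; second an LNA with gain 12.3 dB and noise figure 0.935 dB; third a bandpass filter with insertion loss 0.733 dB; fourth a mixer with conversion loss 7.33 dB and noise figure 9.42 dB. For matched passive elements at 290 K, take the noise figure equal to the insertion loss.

9.79 dB

Convert to linear (a loss of L dB is a gain of −L dB): F_i = 10^(NF_i/10), G_i = 10^(G_i,dB/10)
  Stage 1: F_1 = 10^(7.26/10) = 5.321, G_1 = 10^(−7.26/10) = 0.1879
  Stage 2: F_2 = 10^(0.935/10) = 1.240, G_2 = 10^(12.3/10) = 16.98
  Stage 3: F_3 = 10^(0.733/10) = 1.184, G_3 = 10^(−0.733/10) = 0.8447
  Stage 4: F_4 = 10^(9.42/10) = 8.750, G_4 = 10^(−7.33/10) = 0.1849
Friis cascade:
  F = 5.321 + (1.240 − 1)/0.1879 + (1.184 − 1)/3.192 + (8.750 − 1)/2.696 = 9.532
NF = 10 log₁₀(9.532) = 9.79 dB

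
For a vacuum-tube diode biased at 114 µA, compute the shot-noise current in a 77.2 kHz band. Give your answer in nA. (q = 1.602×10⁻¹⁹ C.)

1.68 nA

I_n = √(2qI·B)
2qI·B = 2 × 1.602×10⁻¹⁹ × 1.14×10⁻⁴ × 7.72×10⁴ = 2.82×10⁻¹⁸ A²
I_n = √(2.82×10⁻¹⁸) = 1.68×10⁻⁹ A = 1.68 nA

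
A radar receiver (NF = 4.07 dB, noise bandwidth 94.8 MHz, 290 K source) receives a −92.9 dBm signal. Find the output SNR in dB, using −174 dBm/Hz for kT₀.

−2.7 dB

Noise floor: N = −174 + 10 log₁₀(B) + NF
10 log₁₀(9.48×10⁷) = 79.77 dB
N = −174 + 79.77 + 4.07 = −90.16 dBm
SNR = P_sig − N = −92.9 − (−90.16) = −2.74 dB → −2.7 dB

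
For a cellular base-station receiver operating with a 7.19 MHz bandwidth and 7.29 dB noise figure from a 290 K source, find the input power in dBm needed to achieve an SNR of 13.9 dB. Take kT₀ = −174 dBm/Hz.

Sensitivity = −174 + 10 log₁₀(B) + NF + SNR_min
= −174 + 68.57 + 7.29 + 13.9
= −84.24 dBm → −84.2 dBm

−84.2 dBm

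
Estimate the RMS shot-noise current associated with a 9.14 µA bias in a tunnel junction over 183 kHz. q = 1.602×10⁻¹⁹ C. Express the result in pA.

I_n = √(2qI·B)
2qI·B = 2 × 1.602×10⁻¹⁹ × 9.14×10⁻⁶ × 1.83×10⁵ = 5.36×10⁻¹⁹ A²
I_n = √(5.36×10⁻¹⁹) = 7.32×10⁻¹⁰ A = 732 pA

732 pA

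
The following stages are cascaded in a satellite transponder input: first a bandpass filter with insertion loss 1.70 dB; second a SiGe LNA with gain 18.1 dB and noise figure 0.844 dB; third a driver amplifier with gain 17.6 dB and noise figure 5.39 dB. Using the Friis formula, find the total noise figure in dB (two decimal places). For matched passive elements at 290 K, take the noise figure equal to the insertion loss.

Convert to linear (a loss of L dB is a gain of −L dB): F_i = 10^(NF_i/10), G_i = 10^(G_i,dB/10)
  Stage 1: F_1 = 10^(1.70/10) = 1.479, G_1 = 10^(−1.70/10) = 0.6761
  Stage 2: F_2 = 10^(0.844/10) = 1.215, G_2 = 10^(18.1/10) = 64.57
  Stage 3: F_3 = 10^(5.39/10) = 3.459, G_3 = 10^(17.6/10) = 57.54
Friis cascade:
  F = 1.479 + (1.215 − 1)/0.6761 + (3.459 − 1)/43.65 = 1.853
NF = 10 log₁₀(1.853) = 2.68 dB

2.68 dB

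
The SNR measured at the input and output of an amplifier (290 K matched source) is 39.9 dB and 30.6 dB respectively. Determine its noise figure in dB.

9.3 dB

NF (dB) = SNR_in(dB) − SNR_out(dB) when the source is at T₀
NF = 39.9 − 30.6 = 9.3 dB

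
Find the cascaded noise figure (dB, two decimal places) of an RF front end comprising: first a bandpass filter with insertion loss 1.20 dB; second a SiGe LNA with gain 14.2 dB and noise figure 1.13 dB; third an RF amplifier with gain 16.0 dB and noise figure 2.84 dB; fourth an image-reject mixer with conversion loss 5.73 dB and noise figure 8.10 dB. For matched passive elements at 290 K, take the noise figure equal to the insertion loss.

Convert to linear (a loss of L dB is a gain of −L dB): F_i = 10^(NF_i/10), G_i = 10^(G_i,dB/10)
  Stage 1: F_1 = 10^(1.20/10) = 1.318, G_1 = 10^(−1.20/10) = 0.7586
  Stage 2: F_2 = 10^(1.13/10) = 1.297, G_2 = 10^(14.2/10) = 26.30
  Stage 3: F_3 = 10^(2.84/10) = 1.923, G_3 = 10^(16.0/10) = 39.81
  Stage 4: F_4 = 10^(8.10/10) = 6.457, G_4 = 10^(−5.73/10) = 0.2673
Friis cascade:
  F = 1.318 + (1.297 − 1)/0.7586 + (1.923 − 1)/19.95 + (6.457 − 1)/794.3 = 1.763
NF = 10 log₁₀(1.763) = 2.46 dB

2.46 dB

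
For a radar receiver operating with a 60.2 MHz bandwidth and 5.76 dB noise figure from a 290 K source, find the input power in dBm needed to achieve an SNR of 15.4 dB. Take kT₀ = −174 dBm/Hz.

Sensitivity = −174 + 10 log₁₀(B) + NF + SNR_min
= −174 + 77.8 + 5.76 + 15.4
= −75.04 dBm → −75.0 dBm

−75.0 dBm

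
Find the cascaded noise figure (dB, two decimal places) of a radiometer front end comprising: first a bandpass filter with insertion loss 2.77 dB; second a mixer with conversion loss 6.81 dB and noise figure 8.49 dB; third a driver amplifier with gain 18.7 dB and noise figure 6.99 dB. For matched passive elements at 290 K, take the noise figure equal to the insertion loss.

16.96 dB

Convert to linear (a loss of L dB is a gain of −L dB): F_i = 10^(NF_i/10), G_i = 10^(G_i,dB/10)
  Stage 1: F_1 = 10^(2.77/10) = 1.892, G_1 = 10^(−2.77/10) = 0.5284
  Stage 2: F_2 = 10^(8.49/10) = 7.063, G_2 = 10^(−6.81/10) = 0.2084
  Stage 3: F_3 = 10^(6.99/10) = 5.000, G_3 = 10^(18.7/10) = 74.13
Friis cascade:
  F = 1.892 + (7.063 − 1)/0.5284 + (5.000 − 1)/0.1102 = 49.68
NF = 10 log₁₀(49.68) = 16.96 dB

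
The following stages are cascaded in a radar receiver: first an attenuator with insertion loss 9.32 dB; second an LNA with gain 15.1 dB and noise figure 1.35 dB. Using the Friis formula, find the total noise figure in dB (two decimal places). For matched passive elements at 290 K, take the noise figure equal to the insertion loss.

Convert to linear (a loss of L dB is a gain of −L dB): F_i = 10^(NF_i/10), G_i = 10^(G_i,dB/10)
  Stage 1: F_1 = 10^(9.32/10) = 8.551, G_1 = 10^(−9.32/10) = 0.1169
  Stage 2: F_2 = 10^(1.35/10) = 1.365, G_2 = 10^(15.1/10) = 32.36
Friis cascade:
  F = 8.551 + (1.365 − 1)/0.1169 = 11.67
NF = 10 log₁₀(11.67) = 10.67 dB

10.67 dB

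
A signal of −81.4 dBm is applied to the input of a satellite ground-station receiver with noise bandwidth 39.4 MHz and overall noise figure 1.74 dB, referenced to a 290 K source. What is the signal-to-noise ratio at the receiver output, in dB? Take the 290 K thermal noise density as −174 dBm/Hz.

Noise floor: N = −174 + 10 log₁₀(B) + NF
10 log₁₀(3.94×10⁷) = 75.95 dB
N = −174 + 75.95 + 1.74 = −96.31 dBm
SNR = P_sig − N = −81.4 − (−96.31) = 14.91 dB → 14.9 dB

14.9 dB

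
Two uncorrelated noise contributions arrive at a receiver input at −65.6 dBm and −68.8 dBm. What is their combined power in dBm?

Convert to linear, add, convert back:
P₁ = 2.75×10⁻¹⁰ W, P₂ = 1.32×10⁻¹⁰ W
P_tot = 4.07×10⁻¹⁰ W → 10 log₁₀(P_tot / 10⁻³) = −63.9 dBm

−63.9 dBm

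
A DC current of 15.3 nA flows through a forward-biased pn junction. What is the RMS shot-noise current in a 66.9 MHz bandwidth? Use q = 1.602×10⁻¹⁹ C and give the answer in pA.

I_n = √(2qI·B)
2qI·B = 2 × 1.602×10⁻¹⁹ × 1.53×10⁻⁸ × 6.69×10⁷ = 3.28×10⁻¹⁹ A²
I_n = √(3.28×10⁻¹⁹) = 5.73×10⁻¹⁰ A = 573 pA

573 pA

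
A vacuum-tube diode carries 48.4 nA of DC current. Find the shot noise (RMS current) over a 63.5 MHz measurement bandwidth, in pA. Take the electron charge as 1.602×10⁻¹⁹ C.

992 pA

I_n = √(2qI·B)
2qI·B = 2 × 1.602×10⁻¹⁹ × 4.84×10⁻⁸ × 6.35×10⁷ = 9.85×10⁻¹⁹ A²
I_n = √(9.85×10⁻¹⁹) = 9.92×10⁻¹⁰ A = 992 pA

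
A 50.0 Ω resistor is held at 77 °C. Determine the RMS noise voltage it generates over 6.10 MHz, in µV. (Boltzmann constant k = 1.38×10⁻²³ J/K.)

T = 77 °C + 273.15 = 350.15 K
V_n = √(4kTRB)
4kTRB = 4 × 1.38×10⁻²³ × 350.15 × 5.00×10¹ × 6.10×10⁶ = 5.90×10⁻¹² V²
V_n = √(5.90×10⁻¹²) = 2.43×10⁻⁶ V = 2.43 µV

2.43 µV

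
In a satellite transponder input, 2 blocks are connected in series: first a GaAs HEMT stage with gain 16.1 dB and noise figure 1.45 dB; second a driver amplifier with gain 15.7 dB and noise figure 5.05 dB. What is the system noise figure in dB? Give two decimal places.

1.61 dB

Convert to linear (a loss of L dB is a gain of −L dB): F_i = 10^(NF_i/10), G_i = 10^(G_i,dB/10)
  Stage 1: F_1 = 10^(1.45/10) = 1.396, G_1 = 10^(16.1/10) = 40.74
  Stage 2: F_2 = 10^(5.05/10) = 3.199, G_2 = 10^(15.7/10) = 37.15
Friis cascade:
  F = 1.396 + (3.199 − 1)/40.74 = 1.450
NF = 10 log₁₀(1.450) = 1.61 dB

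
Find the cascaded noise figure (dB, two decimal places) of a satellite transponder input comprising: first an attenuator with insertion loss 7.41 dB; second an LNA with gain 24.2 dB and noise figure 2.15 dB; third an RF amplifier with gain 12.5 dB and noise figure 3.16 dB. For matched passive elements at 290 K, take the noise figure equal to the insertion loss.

Convert to linear (a loss of L dB is a gain of −L dB): F_i = 10^(NF_i/10), G_i = 10^(G_i,dB/10)
  Stage 1: F_1 = 10^(7.41/10) = 5.508, G_1 = 10^(−7.41/10) = 0.1816
  Stage 2: F_2 = 10^(2.15/10) = 1.641, G_2 = 10^(24.2/10) = 263.0
  Stage 3: F_3 = 10^(3.16/10) = 2.070, G_3 = 10^(12.5/10) = 17.78
Friis cascade:
  F = 5.508 + (1.641 − 1)/0.1816 + (2.070 − 1)/47.75 = 9.059
NF = 10 log₁₀(9.059) = 9.57 dB

9.57 dB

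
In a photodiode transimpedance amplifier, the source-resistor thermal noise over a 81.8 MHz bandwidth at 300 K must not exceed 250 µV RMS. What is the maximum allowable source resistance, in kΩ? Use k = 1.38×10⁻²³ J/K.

Johnson–Nyquist: V_n = √(4kTRB) ⇒ R = V_n² / (4kTB)
4kTB = 4 × 1.38×10⁻²³ × 300 × 8.18×10⁷ = 1.35×10⁻¹²
R = (2.50×10⁻⁴)² / 1.35×10⁻¹² = 4.61×10⁴ Ω = 46.1 kΩ

46.1 kΩ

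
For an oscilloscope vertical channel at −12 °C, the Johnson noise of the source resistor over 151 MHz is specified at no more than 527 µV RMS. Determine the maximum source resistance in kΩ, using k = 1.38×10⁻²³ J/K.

128 kΩ

T = −12 °C + 273.15 = 261.15 K
Johnson–Nyquist: V_n = √(4kTRB) ⇒ R = V_n² / (4kTB)
4kTB = 4 × 1.38×10⁻²³ × 261.15 × 1.51×10⁸ = 2.18×10⁻¹²
R = (5.27×10⁻⁴)² / 2.18×10⁻¹² = 1.28×10⁵ Ω = 128 kΩ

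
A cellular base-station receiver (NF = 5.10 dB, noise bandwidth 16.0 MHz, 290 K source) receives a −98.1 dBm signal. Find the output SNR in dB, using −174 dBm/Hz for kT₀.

−1.2 dB

Noise floor: N = −174 + 10 log₁₀(B) + NF
10 log₁₀(1.60×10⁷) = 72.04 dB
N = −174 + 72.04 + 5.10 = −96.86 dBm
SNR = P_sig − N = −98.1 − (−96.86) = −1.24 dB → −1.2 dB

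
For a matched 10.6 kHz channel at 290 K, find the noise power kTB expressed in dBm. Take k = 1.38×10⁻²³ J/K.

−133.7 dBm

P_n = kTB = 1.38×10⁻²³ × 290 × 1.06×10⁴ = 4.24×10⁻¹⁷ W
In dBm: 10 log₁₀(4.24×10⁻¹⁷ / 10⁻³) = −133.7 dBm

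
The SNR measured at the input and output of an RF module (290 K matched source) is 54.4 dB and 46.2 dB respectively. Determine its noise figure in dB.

8.2 dB

NF (dB) = SNR_in(dB) − SNR_out(dB) when the source is at T₀
NF = 54.4 − 46.2 = 8.2 dB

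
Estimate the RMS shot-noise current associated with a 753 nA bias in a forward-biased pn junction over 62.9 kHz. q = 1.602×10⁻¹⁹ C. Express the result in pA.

I_n = √(2qI·B)
2qI·B = 2 × 1.602×10⁻¹⁹ × 7.53×10⁻⁷ × 6.29×10⁴ = 1.52×10⁻²⁰ A²
I_n = √(1.52×10⁻²⁰) = 1.23×10⁻¹⁰ A = 123 pA

123 pA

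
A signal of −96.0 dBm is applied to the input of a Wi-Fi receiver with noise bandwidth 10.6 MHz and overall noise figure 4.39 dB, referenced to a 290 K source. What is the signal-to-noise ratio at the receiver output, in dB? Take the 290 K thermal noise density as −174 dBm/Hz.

Noise floor: N = −174 + 10 log₁₀(B) + NF
10 log₁₀(1.06×10⁷) = 70.25 dB
N = −174 + 70.25 + 4.39 = −99.36 dBm
SNR = P_sig − N = −96.0 − (−99.36) = 3.36 dB → 3.4 dB

3.4 dB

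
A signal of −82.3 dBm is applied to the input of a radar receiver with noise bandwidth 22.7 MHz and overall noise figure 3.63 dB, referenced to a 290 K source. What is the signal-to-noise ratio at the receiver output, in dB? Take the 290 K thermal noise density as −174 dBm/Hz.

14.5 dB

Noise floor: N = −174 + 10 log₁₀(B) + NF
10 log₁₀(2.27×10⁷) = 73.56 dB
N = −174 + 73.56 + 3.63 = −96.81 dBm
SNR = P_sig − N = −82.3 − (−96.81) = 14.51 dB → 14.5 dB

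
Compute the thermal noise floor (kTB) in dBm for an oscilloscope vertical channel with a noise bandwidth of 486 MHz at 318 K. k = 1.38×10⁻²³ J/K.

P_n = kTB = 1.38×10⁻²³ × 318 × 4.86×10⁸ = 2.13×10⁻¹² W
In dBm: 10 log₁₀(2.13×10⁻¹² / 10⁻³) = −86.7 dBm

−86.7 dBm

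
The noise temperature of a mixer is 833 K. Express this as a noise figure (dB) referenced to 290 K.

5.88 dB

F = 1 + T_e/T₀ = 1 + 833/290 = 3.87241
NF = 10 log₁₀(3.87241) = 5.88 dB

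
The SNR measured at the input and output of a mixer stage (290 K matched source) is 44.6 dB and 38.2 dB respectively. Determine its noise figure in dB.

6.4 dB

NF (dB) = SNR_in(dB) − SNR_out(dB) when the source is at T₀
NF = 44.6 − 38.2 = 6.4 dB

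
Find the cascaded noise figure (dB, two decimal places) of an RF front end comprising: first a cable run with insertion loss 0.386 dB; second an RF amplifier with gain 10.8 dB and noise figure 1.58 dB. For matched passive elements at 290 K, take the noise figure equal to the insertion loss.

Convert to linear (a loss of L dB is a gain of −L dB): F_i = 10^(NF_i/10), G_i = 10^(G_i,dB/10)
  Stage 1: F_1 = 10^(0.386/10) = 1.093, G_1 = 10^(−0.386/10) = 0.9150
  Stage 2: F_2 = 10^(1.58/10) = 1.439, G_2 = 10^(10.8/10) = 12.02
Friis cascade:
  F = 1.093 + (1.439 − 1)/0.9150 = 1.573
NF = 10 log₁₀(1.573) = 1.97 dB

1.97 dB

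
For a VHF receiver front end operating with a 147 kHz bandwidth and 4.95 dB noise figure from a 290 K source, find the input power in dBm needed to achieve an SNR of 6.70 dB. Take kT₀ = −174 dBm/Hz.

Sensitivity = −174 + 10 log₁₀(B) + NF + SNR_min
= −174 + 51.67 + 4.95 + 6.70
= −110.68 dBm → −110.7 dBm

−110.7 dBm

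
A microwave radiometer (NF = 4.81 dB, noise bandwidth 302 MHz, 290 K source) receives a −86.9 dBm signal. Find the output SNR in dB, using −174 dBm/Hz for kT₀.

−2.5 dB

Noise floor: N = −174 + 10 log₁₀(B) + NF
10 log₁₀(3.02×10⁸) = 84.8 dB
N = −174 + 84.8 + 4.81 = −84.39 dBm
SNR = P_sig − N = −86.9 − (−84.39) = −2.51 dB → −2.5 dB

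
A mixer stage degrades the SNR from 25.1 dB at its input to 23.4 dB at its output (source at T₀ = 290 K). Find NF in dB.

1.7 dB

NF (dB) = SNR_in(dB) − SNR_out(dB) when the source is at T₀
NF = 25.1 − 23.4 = 1.7 dB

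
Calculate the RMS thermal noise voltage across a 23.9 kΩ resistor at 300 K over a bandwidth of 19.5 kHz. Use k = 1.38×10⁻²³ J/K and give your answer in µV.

2.78 µV

V_n = √(4kTRB)
4kTRB = 4 × 1.38×10⁻²³ × 300 × 2.39×10⁴ × 1.95×10⁴ = 7.72×10⁻¹² V²
V_n = √(7.72×10⁻¹²) = 2.78×10⁻⁶ V = 2.78 µV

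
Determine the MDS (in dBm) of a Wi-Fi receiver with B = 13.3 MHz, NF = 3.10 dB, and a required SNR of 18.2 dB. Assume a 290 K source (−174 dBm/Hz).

Sensitivity = −174 + 10 log₁₀(B) + NF + SNR_min
= −174 + 71.24 + 3.10 + 18.2
= −81.46 dBm → −81.5 dBm

−81.5 dBm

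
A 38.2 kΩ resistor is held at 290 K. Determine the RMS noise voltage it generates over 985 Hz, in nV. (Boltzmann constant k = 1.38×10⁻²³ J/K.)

V_n = √(4kTRB)
4kTRB = 4 × 1.38×10⁻²³ × 290 × 3.82×10⁴ × 9.85×10² = 6.02×10⁻¹³ V²
V_n = √(6.02×10⁻¹³) = 7.76×10⁻⁷ V = 776 nV

776 nV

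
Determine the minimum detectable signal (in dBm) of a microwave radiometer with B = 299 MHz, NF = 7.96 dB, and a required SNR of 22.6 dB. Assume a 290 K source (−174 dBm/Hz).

−58.7 dBm

Sensitivity = −174 + 10 log₁₀(B) + NF + SNR_min
= −174 + 84.76 + 7.96 + 22.6
= −58.68 dBm → −58.7 dBm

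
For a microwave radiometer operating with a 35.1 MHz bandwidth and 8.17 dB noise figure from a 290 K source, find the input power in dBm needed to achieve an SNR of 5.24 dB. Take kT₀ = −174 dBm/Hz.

Sensitivity = −174 + 10 log₁₀(B) + NF + SNR_min
= −174 + 75.45 + 8.17 + 5.24
= −85.14 dBm → −85.1 dBm

−85.1 dBm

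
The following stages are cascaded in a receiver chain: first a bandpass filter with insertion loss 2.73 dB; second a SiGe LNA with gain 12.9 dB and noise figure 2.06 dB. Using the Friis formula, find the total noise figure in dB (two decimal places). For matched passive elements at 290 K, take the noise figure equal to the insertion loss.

Convert to linear (a loss of L dB is a gain of −L dB): F_i = 10^(NF_i/10), G_i = 10^(G_i,dB/10)
  Stage 1: F_1 = 10^(2.73/10) = 1.875, G_1 = 10^(−2.73/10) = 0.5333
  Stage 2: F_2 = 10^(2.06/10) = 1.607, G_2 = 10^(12.9/10) = 19.50
Friis cascade:
  F = 1.875 + (1.607 − 1)/0.5333 = 3.013
NF = 10 log₁₀(3.013) = 4.79 dB

4.79 dB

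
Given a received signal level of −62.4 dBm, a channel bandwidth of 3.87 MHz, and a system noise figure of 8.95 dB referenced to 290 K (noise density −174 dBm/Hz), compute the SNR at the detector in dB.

Noise floor: N = −174 + 10 log₁₀(B) + NF
10 log₁₀(3.87×10⁶) = 65.88 dB
N = −174 + 65.88 + 8.95 = −99.17 dBm
SNR = P_sig − N = −62.4 − (−99.17) = 36.77 dB → 36.8 dB

36.8 dB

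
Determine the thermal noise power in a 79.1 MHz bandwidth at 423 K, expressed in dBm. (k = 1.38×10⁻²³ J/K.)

−93.4 dBm

P_n = kTB = 1.38×10⁻²³ × 423 × 7.91×10⁷ = 4.62×10⁻¹³ W
In dBm: 10 log₁₀(4.62×10⁻¹³ / 10⁻³) = −93.4 dBm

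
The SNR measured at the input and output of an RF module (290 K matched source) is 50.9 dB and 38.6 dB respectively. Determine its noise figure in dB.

12.3 dB

NF (dB) = SNR_in(dB) − SNR_out(dB) when the source is at T₀
NF = 50.9 − 38.6 = 12.3 dB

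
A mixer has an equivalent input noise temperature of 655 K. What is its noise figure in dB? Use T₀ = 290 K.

F = 1 + T_e/T₀ = 1 + 655/290 = 3.25862
NF = 10 log₁₀(3.25862) = 5.13 dB

5.13 dB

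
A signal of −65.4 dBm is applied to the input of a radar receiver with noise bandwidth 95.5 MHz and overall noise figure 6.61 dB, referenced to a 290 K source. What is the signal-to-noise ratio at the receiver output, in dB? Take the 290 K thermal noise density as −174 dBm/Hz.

22.2 dB

Noise floor: N = −174 + 10 log₁₀(B) + NF
10 log₁₀(9.55×10⁷) = 79.8 dB
N = −174 + 79.8 + 6.61 = −87.59 dBm
SNR = P_sig − N = −65.4 − (−87.59) = 22.19 dB → 22.2 dB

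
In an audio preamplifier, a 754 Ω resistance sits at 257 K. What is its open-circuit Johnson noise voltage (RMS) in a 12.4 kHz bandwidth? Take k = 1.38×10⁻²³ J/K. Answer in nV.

364 nV

V_n = √(4kTRB)
4kTRB = 4 × 1.38×10⁻²³ × 257 × 7.54×10² × 1.24×10⁴ = 1.33×10⁻¹³ V²
V_n = √(1.33×10⁻¹³) = 3.64×10⁻⁷ V = 364 nV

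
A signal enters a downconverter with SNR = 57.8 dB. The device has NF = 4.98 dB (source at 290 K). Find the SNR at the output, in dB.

52.82 dB

By definition F = SNR_in/SNR_out, so in dB: SNR_out = SNR_in − NF
SNR_out = 57.8 − 4.98 = 52.82 dB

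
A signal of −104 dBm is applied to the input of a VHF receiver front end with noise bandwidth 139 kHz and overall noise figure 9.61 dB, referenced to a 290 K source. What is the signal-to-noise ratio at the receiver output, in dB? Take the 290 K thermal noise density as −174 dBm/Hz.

Noise floor: N = −174 + 10 log₁₀(B) + NF
10 log₁₀(1.39×10⁵) = 51.43 dB
N = −174 + 51.43 + 9.61 = −112.96 dBm
SNR = P_sig − N = −104 − (−112.96) = 8.96 dB → 9.0 dB

9.0 dB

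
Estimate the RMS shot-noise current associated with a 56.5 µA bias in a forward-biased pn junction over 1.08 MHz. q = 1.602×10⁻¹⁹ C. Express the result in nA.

I_n = √(2qI·B)
2qI·B = 2 × 1.602×10⁻¹⁹ × 5.65×10⁻⁵ × 1.08×10⁶ = 1.96×10⁻¹⁷ A²
I_n = √(1.96×10⁻¹⁷) = 4.42×10⁻⁹ A = 4.42 nA

4.42 nA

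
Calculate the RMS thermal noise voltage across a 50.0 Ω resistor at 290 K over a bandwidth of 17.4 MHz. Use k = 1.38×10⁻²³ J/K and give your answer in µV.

V_n = √(4kTRB)
4kTRB = 4 × 1.38×10⁻²³ × 290 × 5.00×10¹ × 1.74×10⁷ = 1.39×10⁻¹¹ V²
V_n = √(1.39×10⁻¹¹) = 3.73×10⁻⁶ V = 3.73 µV

3.73 µV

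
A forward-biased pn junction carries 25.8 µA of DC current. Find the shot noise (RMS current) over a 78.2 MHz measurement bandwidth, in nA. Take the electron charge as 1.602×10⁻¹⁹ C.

25.4 nA

I_n = √(2qI·B)
2qI·B = 2 × 1.602×10⁻¹⁹ × 2.58×10⁻⁵ × 7.82×10⁷ = 6.46×10⁻¹⁶ A²
I_n = √(6.46×10⁻¹⁶) = 2.54×10⁻⁸ A = 25.4 nA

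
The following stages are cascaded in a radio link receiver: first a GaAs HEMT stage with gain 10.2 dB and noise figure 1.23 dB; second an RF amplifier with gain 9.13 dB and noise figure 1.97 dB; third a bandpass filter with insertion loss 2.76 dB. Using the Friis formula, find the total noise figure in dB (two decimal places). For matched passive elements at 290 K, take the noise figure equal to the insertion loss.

Convert to linear (a loss of L dB is a gain of −L dB): F_i = 10^(NF_i/10), G_i = 10^(G_i,dB/10)
  Stage 1: F_1 = 10^(1.23/10) = 1.327, G_1 = 10^(10.2/10) = 10.47
  Stage 2: F_2 = 10^(1.97/10) = 1.574, G_2 = 10^(9.13/10) = 8.185
  Stage 3: F_3 = 10^(2.76/10) = 1.888, G_3 = 10^(−2.76/10) = 0.5297
Friis cascade:
  F = 1.327 + (1.574 − 1)/10.47 + (1.888 − 1)/85.70 = 1.393
NF = 10 log₁₀(1.393) = 1.44 dB

1.44 dB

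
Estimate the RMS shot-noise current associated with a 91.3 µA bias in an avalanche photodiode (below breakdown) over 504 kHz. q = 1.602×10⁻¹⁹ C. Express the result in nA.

3.84 nA

I_n = √(2qI·B)
2qI·B = 2 × 1.602×10⁻¹⁹ × 9.13×10⁻⁵ × 5.04×10⁵ = 1.47×10⁻¹⁷ A²
I_n = √(1.47×10⁻¹⁷) = 3.84×10⁻⁹ A = 3.84 nA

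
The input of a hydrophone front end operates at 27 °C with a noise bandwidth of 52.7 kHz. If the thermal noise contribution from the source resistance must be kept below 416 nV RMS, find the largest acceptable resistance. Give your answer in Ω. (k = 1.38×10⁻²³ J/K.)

198 Ω

T = 27 °C + 273.15 = 300.15 K
Johnson–Nyquist: V_n = √(4kTRB) ⇒ R = V_n² / (4kTB)
4kTB = 4 × 1.38×10⁻²³ × 300.15 × 5.27×10⁴ = 8.73×10⁻¹⁶
R = (4.16×10⁻⁷)² / 8.73×10⁻¹⁶ = 1.98×10² Ω = 198 Ω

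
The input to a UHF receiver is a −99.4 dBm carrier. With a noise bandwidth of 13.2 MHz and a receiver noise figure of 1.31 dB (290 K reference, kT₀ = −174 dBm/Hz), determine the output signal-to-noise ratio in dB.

Noise floor: N = −174 + 10 log₁₀(B) + NF
10 log₁₀(1.32×10⁷) = 71.21 dB
N = −174 + 71.21 + 1.31 = −101.48 dBm
SNR = P_sig − N = −99.4 − (−101.48) = 2.08 dB → 2.1 dB

2.1 dB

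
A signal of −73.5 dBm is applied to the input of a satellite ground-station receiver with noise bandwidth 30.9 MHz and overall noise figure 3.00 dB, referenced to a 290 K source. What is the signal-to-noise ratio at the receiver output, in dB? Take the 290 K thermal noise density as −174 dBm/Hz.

22.6 dB

Noise floor: N = −174 + 10 log₁₀(B) + NF
10 log₁₀(3.09×10⁷) = 74.9 dB
N = −174 + 74.9 + 3.00 = −96.10 dBm
SNR = P_sig − N = −73.5 − (−96.10) = 22.60 dB → 22.6 dB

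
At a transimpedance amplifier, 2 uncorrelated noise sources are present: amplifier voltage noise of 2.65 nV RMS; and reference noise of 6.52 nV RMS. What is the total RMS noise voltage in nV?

Uncorrelated sources add in power (mean-square): V_tot = √(ΣV_i²)
V_tot = √[(2.65×10⁻⁹)² + (6.52×10⁻⁹)²] = 7.04×10⁻⁹ V = 7.04 nV

7.04 nV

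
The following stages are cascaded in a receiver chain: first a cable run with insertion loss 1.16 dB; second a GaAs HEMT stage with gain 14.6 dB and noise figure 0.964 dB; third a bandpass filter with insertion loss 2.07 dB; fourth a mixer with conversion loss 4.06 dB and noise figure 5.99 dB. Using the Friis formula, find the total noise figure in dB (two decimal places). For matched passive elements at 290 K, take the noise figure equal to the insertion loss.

2.73 dB

Convert to linear (a loss of L dB is a gain of −L dB): F_i = 10^(NF_i/10), G_i = 10^(G_i,dB/10)
  Stage 1: F_1 = 10^(1.16/10) = 1.306, G_1 = 10^(−1.16/10) = 0.7656
  Stage 2: F_2 = 10^(0.964/10) = 1.249, G_2 = 10^(14.6/10) = 28.84
  Stage 3: F_3 = 10^(2.07/10) = 1.611, G_3 = 10^(−2.07/10) = 0.6209
  Stage 4: F_4 = 10^(5.99/10) = 3.972, G_4 = 10^(−4.06/10) = 0.3926
Friis cascade:
  F = 1.306 + (1.249 − 1)/0.7656 + (1.611 − 1)/22.08 + (3.972 − 1)/13.71 = 1.875
NF = 10 log₁₀(1.875) = 2.73 dB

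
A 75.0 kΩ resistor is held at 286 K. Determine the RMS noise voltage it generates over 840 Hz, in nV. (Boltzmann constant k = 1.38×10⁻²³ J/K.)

V_n = √(4kTRB)
4kTRB = 4 × 1.38×10⁻²³ × 286 × 7.50×10⁴ × 8.40×10² = 9.95×10⁻¹³ V²
V_n = √(9.95×10⁻¹³) = 9.97×10⁻⁷ V = 997 nV

997 nV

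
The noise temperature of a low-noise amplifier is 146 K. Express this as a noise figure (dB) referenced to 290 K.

1.77 dB

F = 1 + T_e/T₀ = 1 + 146/290 = 1.50345
NF = 10 log₁₀(1.50345) = 1.77 dB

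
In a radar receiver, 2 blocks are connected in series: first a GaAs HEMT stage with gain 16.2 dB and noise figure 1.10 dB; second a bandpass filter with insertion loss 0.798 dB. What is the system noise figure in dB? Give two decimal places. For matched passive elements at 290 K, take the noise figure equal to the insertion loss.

Convert to linear (a loss of L dB is a gain of −L dB): F_i = 10^(NF_i/10), G_i = 10^(G_i,dB/10)
  Stage 1: F_1 = 10^(1.10/10) = 1.288, G_1 = 10^(16.2/10) = 41.69
  Stage 2: F_2 = 10^(0.798/10) = 1.202, G_2 = 10^(−0.798/10) = 0.8321
Friis cascade:
  F = 1.288 + (1.202 − 1)/41.69 = 1.293
NF = 10 log₁₀(1.293) = 1.12 dB

1.12 dB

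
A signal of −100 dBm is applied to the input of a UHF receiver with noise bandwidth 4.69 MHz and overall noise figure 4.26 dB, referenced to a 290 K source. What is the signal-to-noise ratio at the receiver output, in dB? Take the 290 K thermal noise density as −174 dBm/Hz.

3.0 dB

Noise floor: N = −174 + 10 log₁₀(B) + NF
10 log₁₀(4.69×10⁶) = 66.71 dB
N = −174 + 66.71 + 4.26 = −103.03 dBm
SNR = P_sig − N = −100 − (−103.03) = 3.03 dB → 3.0 dB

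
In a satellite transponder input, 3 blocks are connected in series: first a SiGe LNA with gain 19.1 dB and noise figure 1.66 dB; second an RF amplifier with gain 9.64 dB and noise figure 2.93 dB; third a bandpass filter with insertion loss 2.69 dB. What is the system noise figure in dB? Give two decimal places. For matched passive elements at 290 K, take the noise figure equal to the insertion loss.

Convert to linear (a loss of L dB is a gain of −L dB): F_i = 10^(NF_i/10), G_i = 10^(G_i,dB/10)
  Stage 1: F_1 = 10^(1.66/10) = 1.466, G_1 = 10^(19.1/10) = 81.28
  Stage 2: F_2 = 10^(2.93/10) = 1.963, G_2 = 10^(9.64/10) = 9.204
  Stage 3: F_3 = 10^(2.69/10) = 1.858, G_3 = 10^(−2.69/10) = 0.5383
Friis cascade:
  F = 1.466 + (1.963 − 1)/81.28 + (1.858 − 1)/748.2 = 1.479
NF = 10 log₁₀(1.479) = 1.70 dB

1.70 dB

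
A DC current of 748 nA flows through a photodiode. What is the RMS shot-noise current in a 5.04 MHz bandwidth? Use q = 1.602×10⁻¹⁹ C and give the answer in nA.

I_n = √(2qI·B)
2qI·B = 2 × 1.602×10⁻¹⁹ × 7.48×10⁻⁷ × 5.04×10⁶ = 1.21×10⁻¹⁸ A²
I_n = √(1.21×10⁻¹⁸) = 1.10×10⁻⁹ A = 1.10 nA

1.10 nA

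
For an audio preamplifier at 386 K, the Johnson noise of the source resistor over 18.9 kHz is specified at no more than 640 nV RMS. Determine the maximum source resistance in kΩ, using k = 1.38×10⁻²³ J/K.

Johnson–Nyquist: V_n = √(4kTRB) ⇒ R = V_n² / (4kTB)
4kTB = 4 × 1.38×10⁻²³ × 386 × 1.89×10⁴ = 4.03×10⁻¹⁶
R = (6.40×10⁻⁷)² / 4.03×10⁻¹⁶ = 1.02×10³ Ω = 1.02 kΩ

1.02 kΩ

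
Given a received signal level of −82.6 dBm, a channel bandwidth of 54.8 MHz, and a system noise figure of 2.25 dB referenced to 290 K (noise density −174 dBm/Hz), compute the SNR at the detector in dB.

Noise floor: N = −174 + 10 log₁₀(B) + NF
10 log₁₀(5.48×10⁷) = 77.39 dB
N = −174 + 77.39 + 2.25 = −94.36 dBm
SNR = P_sig − N = −82.6 − (−94.36) = 11.76 dB → 11.8 dB

11.8 dB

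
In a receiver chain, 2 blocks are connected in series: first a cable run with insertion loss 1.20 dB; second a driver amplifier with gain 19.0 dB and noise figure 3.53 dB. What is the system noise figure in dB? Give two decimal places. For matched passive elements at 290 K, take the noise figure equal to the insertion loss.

Convert to linear (a loss of L dB is a gain of −L dB): F_i = 10^(NF_i/10), G_i = 10^(G_i,dB/10)
  Stage 1: F_1 = 10^(1.20/10) = 1.318, G_1 = 10^(−1.20/10) = 0.7586
  Stage 2: F_2 = 10^(3.53/10) = 2.254, G_2 = 10^(19.0/10) = 79.43
Friis cascade:
  F = 1.318 + (2.254 − 1)/0.7586 = 2.972
NF = 10 log₁₀(2.972) = 4.73 dB

4.73 dB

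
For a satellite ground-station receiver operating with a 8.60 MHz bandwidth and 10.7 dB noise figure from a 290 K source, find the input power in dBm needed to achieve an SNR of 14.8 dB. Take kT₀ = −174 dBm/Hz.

−79.2 dBm

Sensitivity = −174 + 10 log₁₀(B) + NF + SNR_min
= −174 + 69.34 + 10.7 + 14.8
= −79.16 dBm → −79.2 dBm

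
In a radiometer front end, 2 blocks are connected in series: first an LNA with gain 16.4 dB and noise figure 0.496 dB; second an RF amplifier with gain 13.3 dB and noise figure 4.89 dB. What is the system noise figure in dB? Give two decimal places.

0.68 dB

Convert to linear (a loss of L dB is a gain of −L dB): F_i = 10^(NF_i/10), G_i = 10^(G_i,dB/10)
  Stage 1: F_1 = 10^(0.496/10) = 1.121, G_1 = 10^(16.4/10) = 43.65
  Stage 2: F_2 = 10^(4.89/10) = 3.083, G_2 = 10^(13.3/10) = 21.38
Friis cascade:
  F = 1.121 + (3.083 − 1)/43.65 = 1.169
NF = 10 log₁₀(1.169) = 0.68 dB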